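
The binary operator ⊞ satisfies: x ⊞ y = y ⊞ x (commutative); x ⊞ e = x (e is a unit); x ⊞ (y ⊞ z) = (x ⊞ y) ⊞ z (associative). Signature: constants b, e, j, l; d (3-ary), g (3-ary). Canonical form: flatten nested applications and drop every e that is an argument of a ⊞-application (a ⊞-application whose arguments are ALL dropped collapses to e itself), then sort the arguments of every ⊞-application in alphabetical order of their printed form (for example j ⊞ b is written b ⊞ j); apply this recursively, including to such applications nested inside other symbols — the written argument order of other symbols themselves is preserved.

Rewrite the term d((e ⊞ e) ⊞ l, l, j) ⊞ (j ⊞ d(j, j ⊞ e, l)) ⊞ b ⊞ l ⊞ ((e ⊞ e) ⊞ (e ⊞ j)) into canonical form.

Flatten:  d((e ⊞ e) ⊞ l, l, j) ⊞ j ⊞ d(j, j ⊞ e, l) ⊞ b ⊞ l ⊞ e ⊞ e ⊞ e ⊞ j
Simplify inside:  d((e ⊞ e) ⊞ l, l, j)  →  d(l, l, j)
Canonicalize subterm:  d(j, j ⊞ e, l)  →  d(j, j, l)
Unit:  drop e (×3)
Order the arguments:  b ⊞ d(j, j, l) ⊞ d(l, l, j) ⊞ j ⊞ j ⊞ l

Answer: b ⊞ d(j, j, l) ⊞ d(l, l, j) ⊞ j ⊞ j ⊞ l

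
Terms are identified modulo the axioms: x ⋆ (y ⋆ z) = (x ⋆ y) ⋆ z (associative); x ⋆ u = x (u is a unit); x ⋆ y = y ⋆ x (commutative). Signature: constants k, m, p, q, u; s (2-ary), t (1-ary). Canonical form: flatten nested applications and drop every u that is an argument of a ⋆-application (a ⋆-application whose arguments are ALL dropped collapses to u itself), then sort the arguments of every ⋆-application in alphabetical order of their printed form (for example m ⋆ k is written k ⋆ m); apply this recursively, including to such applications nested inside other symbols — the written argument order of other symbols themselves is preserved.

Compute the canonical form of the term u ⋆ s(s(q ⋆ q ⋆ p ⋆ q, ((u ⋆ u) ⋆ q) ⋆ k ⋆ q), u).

Answer: s(s(p ⋆ q ⋆ q ⋆ q, k ⋆ q ⋆ q), u)

Derivation:
Inside:  s(s(q ⋆ q ⋆ p ⋆ q, ((u ⋆ u) ⋆ q) ⋆ k ⋆ q), u)  →  s(s(p ⋆ q ⋆ q ⋆ q, k ⋆ q ⋆ q), u)
Unit:  drop u
Sort arguments:  s(s(p ⋆ q ⋆ q ⋆ q, k ⋆ q ⋆ q), u)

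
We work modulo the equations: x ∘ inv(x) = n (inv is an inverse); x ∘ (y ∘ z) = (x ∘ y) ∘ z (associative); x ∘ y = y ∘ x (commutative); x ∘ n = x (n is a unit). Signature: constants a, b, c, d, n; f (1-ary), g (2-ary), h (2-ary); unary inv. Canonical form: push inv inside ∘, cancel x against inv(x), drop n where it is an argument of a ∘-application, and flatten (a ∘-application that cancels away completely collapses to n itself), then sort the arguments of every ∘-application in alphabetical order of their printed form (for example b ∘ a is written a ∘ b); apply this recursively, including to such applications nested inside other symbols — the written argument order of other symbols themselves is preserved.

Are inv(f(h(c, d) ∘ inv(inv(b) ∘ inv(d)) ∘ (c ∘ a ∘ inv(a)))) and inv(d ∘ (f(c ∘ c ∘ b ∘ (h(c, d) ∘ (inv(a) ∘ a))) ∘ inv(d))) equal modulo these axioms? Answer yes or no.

Left:  inv(f(h(c, d) ∘ inv(inv(b) ∘ inv(d)) ∘ (c ∘ a ∘ inv(a))))
  Push inv inside:  distribute inv over ∘ and collapse double inv
  Collect:  inv(f(b ∘ c ∘ d ∘ h(c, d)))
Right:  inv(d ∘ (f(c ∘ c ∘ b ∘ (h(c, d) ∘ (inv(a) ∘ a))) ∘ inv(d)))
  Push inv inside:  distribute inv over ∘ and collapse double inv
  Cancel inverse pairs:  d cancels
  Collect terms:  inv(f(b ∘ c ∘ c ∘ h(c, d)))

Answer: no — inv(f(b ∘ c ∘ d ∘ h(c, d))) vs inv(f(b ∘ c ∘ c ∘ h(c, d)))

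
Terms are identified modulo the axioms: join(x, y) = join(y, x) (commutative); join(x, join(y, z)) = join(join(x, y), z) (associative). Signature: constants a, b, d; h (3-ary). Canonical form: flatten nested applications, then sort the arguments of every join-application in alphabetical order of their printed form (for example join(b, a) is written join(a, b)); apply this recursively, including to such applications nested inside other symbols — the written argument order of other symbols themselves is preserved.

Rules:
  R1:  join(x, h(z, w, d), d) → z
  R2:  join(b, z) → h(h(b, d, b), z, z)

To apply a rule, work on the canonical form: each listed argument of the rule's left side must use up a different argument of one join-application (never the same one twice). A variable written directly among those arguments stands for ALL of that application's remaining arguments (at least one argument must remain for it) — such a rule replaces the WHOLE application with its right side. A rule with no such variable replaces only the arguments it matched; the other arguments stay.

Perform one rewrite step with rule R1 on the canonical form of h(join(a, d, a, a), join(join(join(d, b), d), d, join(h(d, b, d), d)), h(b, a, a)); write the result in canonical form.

Answer: h(join(a, a, a, d), d, h(b, a, a))

Derivation:
Canonical form:  h(join(a, a, a, d), join(b, d, d, d, d, h(d, b, d)), h(b, a, a))
R1 matches:  uses d, h(d, b, d);  w := b, x := join(b, d, d, d), z := d
The variable takes the whole remainder — replace the entire application.
New term:  h(join(a, a, a, d), d, h(b, a, a))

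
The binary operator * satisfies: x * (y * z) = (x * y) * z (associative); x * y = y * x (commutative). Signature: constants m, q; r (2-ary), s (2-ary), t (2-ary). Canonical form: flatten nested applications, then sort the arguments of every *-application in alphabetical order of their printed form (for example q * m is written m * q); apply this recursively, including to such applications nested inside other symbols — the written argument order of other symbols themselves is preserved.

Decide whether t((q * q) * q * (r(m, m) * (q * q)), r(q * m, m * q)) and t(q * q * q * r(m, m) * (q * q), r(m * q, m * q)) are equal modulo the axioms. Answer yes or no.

Left:  t((q * q) * q * (r(m, m) * (q * q)), r(q * m, m * q))
  Work inside:  (q * q) * q * (r(m, m) * (q * q))
  Flatten:  q * q * q * r(m, m) * q * q
  Sort:  q * q * q * q * q * r(m, m)
  Put back:  t(q * q * q * q * q * r(m, m), r(m * q, m * q))
Right:  t(q * q * q * r(m, m) * (q * q), r(m * q, m * q))
  Focus inside:  q * q * q * r(m, m) * (q * q)
  Merge nested applications:  q * q * q * r(m, m) * q * q
  Sort:  q * q * q * q * q * r(m, m)
  Reassemble:  t(q * q * q * q * q * r(m, m), r(m * q, m * q))

Answer: yes — both canonical forms are t(q * q * q * q * q * r(m, m), r(m * q, m * q))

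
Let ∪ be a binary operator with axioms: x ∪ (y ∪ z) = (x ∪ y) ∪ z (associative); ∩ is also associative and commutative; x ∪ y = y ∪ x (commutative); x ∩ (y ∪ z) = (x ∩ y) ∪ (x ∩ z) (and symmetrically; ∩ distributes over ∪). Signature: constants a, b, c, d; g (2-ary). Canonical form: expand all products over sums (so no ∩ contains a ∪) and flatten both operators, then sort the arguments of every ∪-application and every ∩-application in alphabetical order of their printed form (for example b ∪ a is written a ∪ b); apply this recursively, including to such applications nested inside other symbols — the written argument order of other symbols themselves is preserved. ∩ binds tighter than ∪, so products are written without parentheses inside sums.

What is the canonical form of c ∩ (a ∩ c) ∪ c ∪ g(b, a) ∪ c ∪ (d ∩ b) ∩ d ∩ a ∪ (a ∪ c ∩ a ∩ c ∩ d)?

Flatten:  a ∩ c ∩ c ∪ c ∪ g(b, a) ∪ c ∪ a ∩ b ∩ d ∩ d ∪ a ∪ a ∩ c ∩ c ∩ d
Sort arguments:  a ∪ a ∩ b ∩ d ∩ d ∪ a ∩ c ∩ c ∪ a ∩ c ∩ c ∩ d ∪ c ∪ c ∪ g(b, a)

Answer: a ∪ a ∩ b ∩ d ∩ d ∪ a ∩ c ∩ c ∪ a ∩ c ∩ c ∩ d ∪ c ∪ c ∪ g(b, a)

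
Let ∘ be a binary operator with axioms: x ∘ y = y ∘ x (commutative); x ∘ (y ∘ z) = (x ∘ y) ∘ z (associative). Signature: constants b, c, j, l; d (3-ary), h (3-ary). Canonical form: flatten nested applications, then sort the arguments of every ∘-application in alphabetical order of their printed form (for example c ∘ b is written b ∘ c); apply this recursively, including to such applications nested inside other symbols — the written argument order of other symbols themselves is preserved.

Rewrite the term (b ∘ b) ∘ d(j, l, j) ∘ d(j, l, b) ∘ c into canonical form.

Un-nest:  b ∘ b ∘ d(j, l, j) ∘ d(j, l, b) ∘ c
Sort:  b ∘ b ∘ c ∘ d(j, l, b) ∘ d(j, l, j)

Answer: b ∘ b ∘ c ∘ d(j, l, b) ∘ d(j, l, j)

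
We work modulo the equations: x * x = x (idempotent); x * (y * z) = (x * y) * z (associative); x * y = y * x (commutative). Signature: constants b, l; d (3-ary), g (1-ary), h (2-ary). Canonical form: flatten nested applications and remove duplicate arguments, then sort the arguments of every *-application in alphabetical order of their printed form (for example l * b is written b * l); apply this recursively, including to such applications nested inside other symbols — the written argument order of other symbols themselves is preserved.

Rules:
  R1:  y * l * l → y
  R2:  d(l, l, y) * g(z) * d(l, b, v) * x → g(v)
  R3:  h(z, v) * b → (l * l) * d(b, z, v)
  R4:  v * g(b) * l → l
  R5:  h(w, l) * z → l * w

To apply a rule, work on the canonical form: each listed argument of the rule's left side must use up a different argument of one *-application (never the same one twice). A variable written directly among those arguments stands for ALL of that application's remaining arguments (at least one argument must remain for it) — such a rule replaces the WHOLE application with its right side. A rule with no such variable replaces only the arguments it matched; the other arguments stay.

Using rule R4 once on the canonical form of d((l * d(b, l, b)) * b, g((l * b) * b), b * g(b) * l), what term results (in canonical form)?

Canonical form:  d(b * d(b, l, b) * l, g(b * l), b * g(b) * l)
Apply R4:  consuming g(b), l;  v := b
Every leftover argument binds to the variable; the entire application is replaced.
New term:  d(b * d(b, l, b) * l, g(b * l), l)

Answer: d(b * d(b, l, b) * l, g(b * l), l)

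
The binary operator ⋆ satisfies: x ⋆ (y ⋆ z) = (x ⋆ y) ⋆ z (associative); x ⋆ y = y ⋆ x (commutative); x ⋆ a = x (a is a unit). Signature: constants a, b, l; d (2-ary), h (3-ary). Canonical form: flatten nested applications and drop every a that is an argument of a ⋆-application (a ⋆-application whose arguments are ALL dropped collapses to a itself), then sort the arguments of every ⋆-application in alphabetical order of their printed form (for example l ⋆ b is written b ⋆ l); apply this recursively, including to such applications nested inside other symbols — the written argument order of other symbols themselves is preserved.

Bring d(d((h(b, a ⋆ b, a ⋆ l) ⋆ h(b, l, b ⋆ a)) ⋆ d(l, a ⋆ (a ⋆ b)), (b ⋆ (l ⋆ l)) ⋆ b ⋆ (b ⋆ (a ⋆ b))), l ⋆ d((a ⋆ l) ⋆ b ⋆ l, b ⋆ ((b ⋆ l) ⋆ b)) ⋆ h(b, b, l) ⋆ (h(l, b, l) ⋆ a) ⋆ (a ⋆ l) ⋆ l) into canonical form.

Answer: d(d(d(l, b) ⋆ h(b, b, l) ⋆ h(b, l, b), b ⋆ b ⋆ b ⋆ b ⋆ l ⋆ l), d(b ⋆ l ⋆ l, b ⋆ b ⋆ b ⋆ l) ⋆ h(b, b, l) ⋆ h(l, b, l) ⋆ l ⋆ l ⋆ l)

Derivation:
Work inside:  l ⋆ d((a ⋆ l) ⋆ b ⋆ l, b ⋆ ((b ⋆ l) ⋆ b)) ⋆ h(b, b, l) ⋆ (h(l, b, l) ⋆ a) ⋆ (a ⋆ l) ⋆ l
Merge nested applications:  l ⋆ d((a ⋆ l) ⋆ b ⋆ l, b ⋆ ((b ⋆ l) ⋆ b)) ⋆ h(b, b, l) ⋆ h(l, b, l) ⋆ a ⋆ a ⋆ l ⋆ l
Canonicalize subterm:  d((a ⋆ l) ⋆ b ⋆ l, b ⋆ ((b ⋆ l) ⋆ b))  →  d(b ⋆ l ⋆ l, b ⋆ b ⋆ b ⋆ l)
Unit:  drop a (×2)
Order the arguments:  d(b ⋆ l ⋆ l, b ⋆ b ⋆ b ⋆ l) ⋆ h(b, b, l) ⋆ h(l, b, l) ⋆ l ⋆ l ⋆ l
Put back:  d(d(d(l, b) ⋆ h(b, b, l) ⋆ h(b, l, b), b ⋆ b ⋆ b ⋆ b ⋆ l ⋆ l), d(b ⋆ l ⋆ l, b ⋆ b ⋆ b ⋆ l) ⋆ h(b, b, l) ⋆ h(l, b, l) ⋆ l ⋆ l ⋆ l)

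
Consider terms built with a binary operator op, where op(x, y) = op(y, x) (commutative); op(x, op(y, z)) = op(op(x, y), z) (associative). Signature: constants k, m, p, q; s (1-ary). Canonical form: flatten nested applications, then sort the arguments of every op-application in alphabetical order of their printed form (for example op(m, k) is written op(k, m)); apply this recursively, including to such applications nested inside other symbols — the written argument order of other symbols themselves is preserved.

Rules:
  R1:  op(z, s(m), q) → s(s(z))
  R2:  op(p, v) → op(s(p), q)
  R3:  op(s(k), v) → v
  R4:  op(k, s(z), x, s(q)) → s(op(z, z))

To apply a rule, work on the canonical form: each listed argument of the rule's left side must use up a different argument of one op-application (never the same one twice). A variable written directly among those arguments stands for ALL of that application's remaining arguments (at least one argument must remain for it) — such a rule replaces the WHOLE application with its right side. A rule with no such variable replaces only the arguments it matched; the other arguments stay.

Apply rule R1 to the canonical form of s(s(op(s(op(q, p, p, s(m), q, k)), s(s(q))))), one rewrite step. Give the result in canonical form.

Answer: s(s(op(s(s(q)), s(s(s(op(k, p, p, q)))))))

Derivation:
Canonical form:  s(s(op(s(op(k, p, p, q, q, s(m))), s(s(q)))))
Match R1:  consume q, s(m);  z := op(k, p, p, q)
The variable takes the whole remainder — replace the entire application.
New term:  s(s(op(s(s(q)), s(s(s(op(k, p, p, q)))))))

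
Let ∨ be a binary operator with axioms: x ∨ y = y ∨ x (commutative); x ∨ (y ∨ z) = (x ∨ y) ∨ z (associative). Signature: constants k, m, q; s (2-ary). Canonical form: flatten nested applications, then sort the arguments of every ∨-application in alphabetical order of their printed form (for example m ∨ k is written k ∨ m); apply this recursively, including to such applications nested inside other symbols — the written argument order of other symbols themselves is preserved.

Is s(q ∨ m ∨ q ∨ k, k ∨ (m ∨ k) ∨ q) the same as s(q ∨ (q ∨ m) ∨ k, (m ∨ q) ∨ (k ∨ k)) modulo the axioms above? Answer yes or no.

Left:  s(q ∨ m ∨ q ∨ k, k ∨ (m ∨ k) ∨ q)
  Work inside:  k ∨ (m ∨ k) ∨ q
  Flatten:  k ∨ m ∨ k ∨ q
  Order the arguments:  k ∨ k ∨ m ∨ q
  Rebuild:  s(k ∨ m ∨ q ∨ q, k ∨ k ∨ m ∨ q)
Right:  s(q ∨ (q ∨ m) ∨ k, (m ∨ q) ∨ (k ∨ k))
  Work inside:  (m ∨ q) ∨ (k ∨ k)
  Flatten:  m ∨ q ∨ k ∨ k
  Order the arguments:  k ∨ k ∨ m ∨ q
  Rebuild:  s(k ∨ m ∨ q ∨ q, k ∨ k ∨ m ∨ q)

Answer: yes — both canonical forms are s(k ∨ m ∨ q ∨ q, k ∨ k ∨ m ∨ q)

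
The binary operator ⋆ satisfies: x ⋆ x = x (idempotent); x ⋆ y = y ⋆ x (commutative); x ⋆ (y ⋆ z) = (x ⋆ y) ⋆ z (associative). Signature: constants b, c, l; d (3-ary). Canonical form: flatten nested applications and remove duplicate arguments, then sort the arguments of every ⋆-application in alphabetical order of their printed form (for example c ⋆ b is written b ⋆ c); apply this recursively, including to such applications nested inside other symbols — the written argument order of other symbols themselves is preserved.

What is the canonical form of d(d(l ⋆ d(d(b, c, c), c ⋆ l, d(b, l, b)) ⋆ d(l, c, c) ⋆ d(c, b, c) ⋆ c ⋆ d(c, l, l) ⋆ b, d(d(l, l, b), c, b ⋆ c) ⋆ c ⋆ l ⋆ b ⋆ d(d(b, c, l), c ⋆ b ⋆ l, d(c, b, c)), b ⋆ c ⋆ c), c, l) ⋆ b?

Simplify inside:  d(d(l ⋆ d(d(b, c, c), c ⋆ l, d(b, l, b)) ⋆ d(l, c, c) ⋆ d(c, b, c) ⋆ c ⋆ d(c, l, l) ⋆ b, d(d(l, l, b), c, b ⋆ c) ⋆ c ⋆ l ⋆ b ⋆ d(d(b, c, l), c ⋆ b ⋆ l, d(c, b, c)), b ⋆ c ⋆ c), c, l)  →  d(d(b ⋆ c ⋆ d(c, b, c) ⋆ d(c, l, l) ⋆ d(d(b, c, c), c ⋆ l, d(b, l, b)) ⋆ d(l, c, c) ⋆ l, b ⋆ c ⋆ d(d(b, c, l), b ⋆ c ⋆ l, d(c, b, c)) ⋆ d(d(l, l, b), c, b ⋆ c) ⋆ l, b ⋆ c), c, l)
Order the arguments:  b ⋆ d(d(b ⋆ c ⋆ d(c, b, c) ⋆ d(c, l, l) ⋆ d(d(b, c, c), c ⋆ l, d(b, l, b)) ⋆ d(l, c, c) ⋆ l, b ⋆ c ⋆ d(d(b, c, l), b ⋆ c ⋆ l, d(c, b, c)) ⋆ d(d(l, l, b), c, b ⋆ c) ⋆ l, b ⋆ c), c, l)

Answer: b ⋆ d(d(b ⋆ c ⋆ d(c, b, c) ⋆ d(c, l, l) ⋆ d(d(b, c, c), c ⋆ l, d(b, l, b)) ⋆ d(l, c, c) ⋆ l, b ⋆ c ⋆ d(d(b, c, l), b ⋆ c ⋆ l, d(c, b, c)) ⋆ d(d(l, l, b), c, b ⋆ c) ⋆ l, b ⋆ c), c, l)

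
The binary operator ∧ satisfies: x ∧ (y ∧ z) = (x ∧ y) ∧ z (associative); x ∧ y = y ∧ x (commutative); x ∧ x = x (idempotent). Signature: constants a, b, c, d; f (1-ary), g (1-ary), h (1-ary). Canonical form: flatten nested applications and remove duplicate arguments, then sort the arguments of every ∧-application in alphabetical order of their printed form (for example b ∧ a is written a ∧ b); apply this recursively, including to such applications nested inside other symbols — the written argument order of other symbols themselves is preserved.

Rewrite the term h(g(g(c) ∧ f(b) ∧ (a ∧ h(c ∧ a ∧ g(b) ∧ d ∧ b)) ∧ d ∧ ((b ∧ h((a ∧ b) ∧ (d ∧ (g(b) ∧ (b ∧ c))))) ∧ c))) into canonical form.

Answer: h(g(a ∧ b ∧ c ∧ d ∧ f(b) ∧ g(c) ∧ h(a ∧ b ∧ c ∧ d ∧ g(b))))

Derivation:
Work inside:  g(c) ∧ f(b) ∧ (a ∧ h(c ∧ a ∧ g(b) ∧ d ∧ b)) ∧ d ∧ ((b ∧ h((a ∧ b) ∧ (d ∧ (g(b) ∧ (b ∧ c))))) ∧ c)
Flatten:  g(c) ∧ f(b) ∧ a ∧ h(c ∧ a ∧ g(b) ∧ d ∧ b) ∧ d ∧ b ∧ h((a ∧ b) ∧ (d ∧ (g(b) ∧ (b ∧ c)))) ∧ c
Inside:  h(c ∧ a ∧ g(b) ∧ d ∧ b)  →  h(a ∧ b ∧ c ∧ d ∧ g(b))
Canonicalize subterm:  h((a ∧ b) ∧ (d ∧ (g(b) ∧ (b ∧ c))))  →  h(a ∧ b ∧ c ∧ d ∧ g(b))
Drop duplicates:  drop duplicate h(a ∧ b ∧ c ∧ d ∧ g(b))
Sort:  a ∧ b ∧ c ∧ d ∧ f(b) ∧ g(c) ∧ h(a ∧ b ∧ c ∧ d ∧ g(b))
Put back:  h(g(a ∧ b ∧ c ∧ d ∧ f(b) ∧ g(c) ∧ h(a ∧ b ∧ c ∧ d ∧ g(b))))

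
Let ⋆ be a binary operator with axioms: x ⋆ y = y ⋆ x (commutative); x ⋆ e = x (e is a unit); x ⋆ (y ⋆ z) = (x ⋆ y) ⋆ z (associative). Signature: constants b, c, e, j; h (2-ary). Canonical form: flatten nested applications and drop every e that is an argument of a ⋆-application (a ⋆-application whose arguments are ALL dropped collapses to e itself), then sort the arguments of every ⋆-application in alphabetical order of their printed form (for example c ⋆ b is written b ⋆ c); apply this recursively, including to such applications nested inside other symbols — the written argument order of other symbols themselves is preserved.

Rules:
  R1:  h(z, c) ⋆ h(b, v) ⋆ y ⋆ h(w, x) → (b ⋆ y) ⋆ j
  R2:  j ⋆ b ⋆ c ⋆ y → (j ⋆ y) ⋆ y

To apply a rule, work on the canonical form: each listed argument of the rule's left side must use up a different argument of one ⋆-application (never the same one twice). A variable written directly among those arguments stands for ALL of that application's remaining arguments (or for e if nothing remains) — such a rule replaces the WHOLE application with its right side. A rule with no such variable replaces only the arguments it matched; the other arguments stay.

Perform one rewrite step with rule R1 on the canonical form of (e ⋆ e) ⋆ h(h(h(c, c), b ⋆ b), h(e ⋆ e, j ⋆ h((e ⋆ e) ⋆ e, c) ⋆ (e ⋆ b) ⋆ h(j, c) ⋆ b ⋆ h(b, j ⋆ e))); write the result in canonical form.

Canonical form:  h(h(h(c, c), b ⋆ b), h(e, b ⋆ b ⋆ h(b, j) ⋆ h(e, c) ⋆ h(j, c) ⋆ j))
Apply R1:  consuming h(b, j), h(e, c), h(j, c);  v := j, w := j, x := c, y := b ⋆ b ⋆ j, z := e
The extension variable absorbs all remaining arguments, so the whole application is rewritten.
Result:  h(h(h(c, c), b ⋆ b), h(e, b ⋆ b ⋆ b ⋆ j ⋆ j))

Answer: h(h(h(c, c), b ⋆ b), h(e, b ⋆ b ⋆ b ⋆ j ⋆ j))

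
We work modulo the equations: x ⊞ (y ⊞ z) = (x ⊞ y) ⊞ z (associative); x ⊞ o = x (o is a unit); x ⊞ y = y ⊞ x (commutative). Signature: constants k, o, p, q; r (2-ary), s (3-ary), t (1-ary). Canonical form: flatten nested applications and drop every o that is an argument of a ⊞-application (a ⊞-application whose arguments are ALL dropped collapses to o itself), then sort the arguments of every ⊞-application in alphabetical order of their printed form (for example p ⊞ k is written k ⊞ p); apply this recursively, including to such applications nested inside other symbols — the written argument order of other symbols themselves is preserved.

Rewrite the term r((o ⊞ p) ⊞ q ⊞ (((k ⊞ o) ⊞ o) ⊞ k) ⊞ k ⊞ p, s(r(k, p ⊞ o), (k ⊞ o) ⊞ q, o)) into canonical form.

Descend into:  (o ⊞ p) ⊞ q ⊞ (((k ⊞ o) ⊞ o) ⊞ k) ⊞ k ⊞ p
Flatten:  o ⊞ p ⊞ q ⊞ k ⊞ o ⊞ o ⊞ k ⊞ k ⊞ p
Drop the unit:  drop o (×3)
Order the arguments:  k ⊞ k ⊞ k ⊞ p ⊞ p ⊞ q
Reassemble:  r(k ⊞ k ⊞ k ⊞ p ⊞ p ⊞ q, s(r(k, p), k ⊞ q, o))

Answer: r(k ⊞ k ⊞ k ⊞ p ⊞ p ⊞ q, s(r(k, p), k ⊞ q, o))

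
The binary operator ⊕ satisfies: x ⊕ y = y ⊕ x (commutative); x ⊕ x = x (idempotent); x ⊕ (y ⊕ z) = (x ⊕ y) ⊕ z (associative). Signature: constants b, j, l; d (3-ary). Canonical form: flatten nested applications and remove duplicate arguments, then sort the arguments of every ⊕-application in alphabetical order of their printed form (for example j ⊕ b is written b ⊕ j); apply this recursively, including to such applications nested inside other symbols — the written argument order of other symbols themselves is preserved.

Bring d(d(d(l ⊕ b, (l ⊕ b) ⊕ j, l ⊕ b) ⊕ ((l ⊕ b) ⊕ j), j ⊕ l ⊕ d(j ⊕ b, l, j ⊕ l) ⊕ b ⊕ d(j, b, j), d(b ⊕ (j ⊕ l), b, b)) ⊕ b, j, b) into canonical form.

Focus inside:  d(d(l ⊕ b, (l ⊕ b) ⊕ j, l ⊕ b) ⊕ ((l ⊕ b) ⊕ j), j ⊕ l ⊕ d(j ⊕ b, l, j ⊕ l) ⊕ b ⊕ d(j, b, j), d(b ⊕ (j ⊕ l), b, b)) ⊕ b
Simplify inside:  d(d(l ⊕ b, (l ⊕ b) ⊕ j, l ⊕ b) ⊕ ((l ⊕ b) ⊕ j), j ⊕ l ⊕ d(j ⊕ b, l, j ⊕ l) ⊕ b ⊕ d(j, b, j), d(b ⊕ (j ⊕ l), b, b))  →  d(b ⊕ d(b ⊕ l, b ⊕ j ⊕ l, b ⊕ l) ⊕ j ⊕ l, b ⊕ d(b ⊕ j, l, j ⊕ l) ⊕ d(j, b, j) ⊕ j ⊕ l, d(b ⊕ j ⊕ l, b, b))
Sort arguments:  b ⊕ d(b ⊕ d(b ⊕ l, b ⊕ j ⊕ l, b ⊕ l) ⊕ j ⊕ l, b ⊕ d(b ⊕ j, l, j ⊕ l) ⊕ d(j, b, j) ⊕ j ⊕ l, d(b ⊕ j ⊕ l, b, b))
Rebuild:  d(b ⊕ d(b ⊕ d(b ⊕ l, b ⊕ j ⊕ l, b ⊕ l) ⊕ j ⊕ l, b ⊕ d(b ⊕ j, l, j ⊕ l) ⊕ d(j, b, j) ⊕ j ⊕ l, d(b ⊕ j ⊕ l, b, b)), j, b)

Answer: d(b ⊕ d(b ⊕ d(b ⊕ l, b ⊕ j ⊕ l, b ⊕ l) ⊕ j ⊕ l, b ⊕ d(b ⊕ j, l, j ⊕ l) ⊕ d(j, b, j) ⊕ j ⊕ l, d(b ⊕ j ⊕ l, b, b)), j, b)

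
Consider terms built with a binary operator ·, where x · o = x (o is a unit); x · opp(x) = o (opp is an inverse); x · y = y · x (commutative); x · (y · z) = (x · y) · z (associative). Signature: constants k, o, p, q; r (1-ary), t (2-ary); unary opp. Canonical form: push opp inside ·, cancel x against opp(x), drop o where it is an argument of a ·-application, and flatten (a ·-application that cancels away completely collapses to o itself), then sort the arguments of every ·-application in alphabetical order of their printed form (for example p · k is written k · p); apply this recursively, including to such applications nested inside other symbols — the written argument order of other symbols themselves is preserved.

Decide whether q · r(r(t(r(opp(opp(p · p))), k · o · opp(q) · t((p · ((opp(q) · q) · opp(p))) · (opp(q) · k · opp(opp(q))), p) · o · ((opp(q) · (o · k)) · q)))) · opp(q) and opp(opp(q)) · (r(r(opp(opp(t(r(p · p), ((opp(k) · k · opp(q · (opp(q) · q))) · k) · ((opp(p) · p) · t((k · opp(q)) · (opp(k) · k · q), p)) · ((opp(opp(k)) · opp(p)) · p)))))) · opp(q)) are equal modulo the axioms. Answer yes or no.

Left:  q · r(r(t(r(opp(opp(p · p))), k · o · opp(q) · t((p · ((opp(q) · q) · opp(p))) · (opp(q) · k · opp(opp(q))), p) · o · ((opp(q) · (o · k)) · q)))) · opp(q)
  Push opp inside:  distribute opp over · and collapse double opp
  Cancel:  q cancels
  Collect terms:  r(r(t(r(p · p), k · k · opp(q) · t(k, p))))
Right:  opp(opp(q)) · (r(r(opp(opp(t(r(p · p), ((opp(k) · k · opp(q · (opp(q) · q))) · k) · ((opp(p) · p) · t((k · opp(q)) · (opp(k) · k · q), p)) · ((opp(opp(k)) · opp(p)) · p)))))) · opp(q))
  Push opp inside:  distribute opp over · and collapse double opp
  Cancel inverse pairs:  q cancels
  Collect terms:  r(r(t(r(p · p), k · k · opp(q) · t(k, p))))

Answer: yes — both canonical forms are r(r(t(r(p · p), k · k · opp(q) · t(k, p))))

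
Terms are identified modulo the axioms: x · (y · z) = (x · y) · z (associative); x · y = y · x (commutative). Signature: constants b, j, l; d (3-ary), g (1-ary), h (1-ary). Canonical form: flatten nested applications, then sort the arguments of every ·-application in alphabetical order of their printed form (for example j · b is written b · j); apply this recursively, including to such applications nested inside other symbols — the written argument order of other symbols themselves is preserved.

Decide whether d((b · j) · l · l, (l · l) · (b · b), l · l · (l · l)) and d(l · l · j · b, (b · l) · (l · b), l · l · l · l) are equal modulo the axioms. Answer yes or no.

Left:  d((b · j) · l · l, (l · l) · (b · b), l · l · (l · l))
  Focus inside:  (l · l) · (b · b)
  Flatten:  l · l · b · b
  Sort arguments:  b · b · l · l
  Reassemble:  d(b · j · l · l, b · b · l · l, l · l · l · l)
Right:  d(l · l · j · b, (b · l) · (l · b), l · l · l · l)
  Work inside:  (b · l) · (l · b)
  Un-nest:  b · l · l · b
  Sort arguments:  b · b · l · l
  Rebuild:  d(b · j · l · l, b · b · l · l, l · l · l · l)

Answer: yes — both canonical forms are d(b · j · l · l, b · b · l · l, l · l · l · l)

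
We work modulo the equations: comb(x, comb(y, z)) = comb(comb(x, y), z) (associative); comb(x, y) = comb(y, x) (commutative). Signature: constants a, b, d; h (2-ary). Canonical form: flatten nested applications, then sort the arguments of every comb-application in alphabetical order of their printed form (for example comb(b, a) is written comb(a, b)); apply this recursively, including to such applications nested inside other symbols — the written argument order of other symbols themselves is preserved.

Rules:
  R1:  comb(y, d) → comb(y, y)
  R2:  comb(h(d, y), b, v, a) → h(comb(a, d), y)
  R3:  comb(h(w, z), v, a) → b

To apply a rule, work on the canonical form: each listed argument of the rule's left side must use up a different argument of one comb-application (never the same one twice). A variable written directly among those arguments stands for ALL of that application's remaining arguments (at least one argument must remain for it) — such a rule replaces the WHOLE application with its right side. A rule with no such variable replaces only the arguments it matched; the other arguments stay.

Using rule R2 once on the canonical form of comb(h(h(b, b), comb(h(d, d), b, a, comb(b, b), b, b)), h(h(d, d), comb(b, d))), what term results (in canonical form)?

Answer: comb(h(h(b, b), h(comb(a, d), d)), h(h(d, d), comb(b, d)))

Derivation:
Canonical form:  comb(h(h(b, b), comb(a, b, b, b, b, b, h(d, d))), h(h(d, d), comb(b, d)))
R2 matches:  uses a, b, h(d, d);  v := comb(b, b, b, b), y := d
The variable takes the whole remainder — replace the entire application.
Giving:  comb(h(h(b, b), h(comb(a, d), d)), h(h(d, d), comb(b, d)))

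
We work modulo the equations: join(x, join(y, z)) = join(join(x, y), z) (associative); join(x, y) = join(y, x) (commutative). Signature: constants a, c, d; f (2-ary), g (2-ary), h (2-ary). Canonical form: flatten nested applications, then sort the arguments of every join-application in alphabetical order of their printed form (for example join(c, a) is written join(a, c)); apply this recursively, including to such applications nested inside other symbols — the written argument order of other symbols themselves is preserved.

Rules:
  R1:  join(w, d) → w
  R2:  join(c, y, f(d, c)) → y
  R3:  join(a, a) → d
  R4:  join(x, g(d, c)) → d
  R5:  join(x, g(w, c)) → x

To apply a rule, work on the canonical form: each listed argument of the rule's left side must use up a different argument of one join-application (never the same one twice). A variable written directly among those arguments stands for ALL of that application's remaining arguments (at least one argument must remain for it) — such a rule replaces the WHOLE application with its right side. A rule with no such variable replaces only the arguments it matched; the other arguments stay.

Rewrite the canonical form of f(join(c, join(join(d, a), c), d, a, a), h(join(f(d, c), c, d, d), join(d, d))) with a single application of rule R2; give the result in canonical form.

Canonical form:  f(join(a, a, a, c, c, d, d), h(join(c, d, d, f(d, c)), join(d, d)))
Apply R2:  consuming c, f(d, c);  y := join(d, d)
The extension variable absorbs all remaining arguments, so the whole application is rewritten.
New term:  f(join(a, a, a, c, c, d, d), h(join(d, d), join(d, d)))

Answer: f(join(a, a, a, c, c, d, d), h(join(d, d), join(d, d)))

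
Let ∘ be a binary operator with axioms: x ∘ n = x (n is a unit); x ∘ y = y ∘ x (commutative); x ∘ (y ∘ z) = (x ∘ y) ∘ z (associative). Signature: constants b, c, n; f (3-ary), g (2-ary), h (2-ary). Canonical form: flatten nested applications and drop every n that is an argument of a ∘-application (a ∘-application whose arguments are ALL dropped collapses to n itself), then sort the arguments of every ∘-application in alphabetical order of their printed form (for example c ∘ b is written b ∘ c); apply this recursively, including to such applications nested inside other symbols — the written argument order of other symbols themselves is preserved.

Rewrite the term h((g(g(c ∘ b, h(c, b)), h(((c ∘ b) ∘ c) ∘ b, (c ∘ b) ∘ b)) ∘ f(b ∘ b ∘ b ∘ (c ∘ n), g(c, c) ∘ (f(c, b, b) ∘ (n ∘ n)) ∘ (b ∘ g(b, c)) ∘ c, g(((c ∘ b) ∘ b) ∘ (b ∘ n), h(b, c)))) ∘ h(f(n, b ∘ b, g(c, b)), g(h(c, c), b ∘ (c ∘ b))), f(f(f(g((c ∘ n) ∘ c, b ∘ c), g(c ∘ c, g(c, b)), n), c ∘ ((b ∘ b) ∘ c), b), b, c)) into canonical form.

Answer: h(f(b ∘ b ∘ b ∘ c, b ∘ c ∘ f(c, b, b) ∘ g(b, c) ∘ g(c, c), g(b ∘ b ∘ b ∘ c, h(b, c))) ∘ g(g(b ∘ c, h(c, b)), h(b ∘ b ∘ c ∘ c, b ∘ b ∘ c)) ∘ h(f(n, b ∘ b, g(c, b)), g(h(c, c), b ∘ b ∘ c)), f(f(f(g(c ∘ c, b ∘ c), g(c ∘ c, g(c, b)), n), b ∘ b ∘ c ∘ c, b), b, c))

Derivation:
Work inside:  (g(g(c ∘ b, h(c, b)), h(((c ∘ b) ∘ c) ∘ b, (c ∘ b) ∘ b)) ∘ f(b ∘ b ∘ b ∘ (c ∘ n), g(c, c) ∘ (f(c, b, b) ∘ (n ∘ n)) ∘ (b ∘ g(b, c)) ∘ c, g(((c ∘ b) ∘ b) ∘ (b ∘ n), h(b, c)))) ∘ h(f(n, b ∘ b, g(c, b)), g(h(c, c), b ∘ (c ∘ b)))
Un-nest:  g(g(c ∘ b, h(c, b)), h(((c ∘ b) ∘ c) ∘ b, (c ∘ b) ∘ b)) ∘ f(b ∘ b ∘ b ∘ (c ∘ n), g(c, c) ∘ (f(c, b, b) ∘ (n ∘ n)) ∘ (b ∘ g(b, c)) ∘ c, g(((c ∘ b) ∘ b) ∘ (b ∘ n), h(b, c))) ∘ h(f(n, b ∘ b, g(c, b)), g(h(c, c), b ∘ (c ∘ b)))
Canonicalize subterm:  g(g(c ∘ b, h(c, b)), h(((c ∘ b) ∘ c) ∘ b, (c ∘ b) ∘ b))  →  g(g(b ∘ c, h(c, b)), h(b ∘ b ∘ c ∘ c, b ∘ b ∘ c))
Simplify inside:  f(b ∘ b ∘ b ∘ (c ∘ n), g(c, c) ∘ (f(c, b, b) ∘ (n ∘ n)) ∘ (b ∘ g(b, c)) ∘ c, g(((c ∘ b) ∘ b) ∘ (b ∘ n), h(b, c)))  →  f(b ∘ b ∘ b ∘ c, b ∘ c ∘ f(c, b, b) ∘ g(b, c) ∘ g(c, c), g(b ∘ b ∘ b ∘ c, h(b, c)))
Canonicalize subterm:  h(f(n, b ∘ b, g(c, b)), g(h(c, c), b ∘ (c ∘ b)))  →  h(f(n, b ∘ b, g(c, b)), g(h(c, c), b ∘ b ∘ c))
Order the arguments:  f(b ∘ b ∘ b ∘ c, b ∘ c ∘ f(c, b, b) ∘ g(b, c) ∘ g(c, c), g(b ∘ b ∘ b ∘ c, h(b, c))) ∘ g(g(b ∘ c, h(c, b)), h(b ∘ b ∘ c ∘ c, b ∘ b ∘ c)) ∘ h(f(n, b ∘ b, g(c, b)), g(h(c, c), b ∘ b ∘ c))
Put back:  h(f(b ∘ b ∘ b ∘ c, b ∘ c ∘ f(c, b, b) ∘ g(b, c) ∘ g(c, c), g(b ∘ b ∘ b ∘ c, h(b, c))) ∘ g(g(b ∘ c, h(c, b)), h(b ∘ b ∘ c ∘ c, b ∘ b ∘ c)) ∘ h(f(n, b ∘ b, g(c, b)), g(h(c, c), b ∘ b ∘ c)), f(f(f(g(c ∘ c, b ∘ c), g(c ∘ c, g(c, b)), n), b ∘ b ∘ c ∘ c, b), b, c))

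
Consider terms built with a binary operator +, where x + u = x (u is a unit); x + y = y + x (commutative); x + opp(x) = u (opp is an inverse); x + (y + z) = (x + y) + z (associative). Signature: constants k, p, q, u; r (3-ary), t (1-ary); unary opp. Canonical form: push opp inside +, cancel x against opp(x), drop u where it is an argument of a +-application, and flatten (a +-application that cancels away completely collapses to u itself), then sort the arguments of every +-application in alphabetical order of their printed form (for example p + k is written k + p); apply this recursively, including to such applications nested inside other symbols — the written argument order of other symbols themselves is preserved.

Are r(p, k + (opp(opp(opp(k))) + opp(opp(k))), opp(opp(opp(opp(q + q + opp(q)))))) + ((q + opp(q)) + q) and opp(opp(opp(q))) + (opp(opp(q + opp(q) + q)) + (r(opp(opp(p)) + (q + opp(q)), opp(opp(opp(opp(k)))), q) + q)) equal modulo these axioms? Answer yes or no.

Answer: yes — both canonical forms are q + r(p, k, q)

Derivation:
Left:  r(p, k + (opp(opp(opp(k))) + opp(opp(k))), opp(opp(opp(opp(q + q + opp(q)))))) + ((q + opp(q)) + q)
  Push opp inside:  distribute opp over + and collapse double opp
  Combine occurrences:  r(p, k, q) + q
  Sort:  q + r(p, k, q)
Right:  opp(opp(opp(q))) + (opp(opp(q + opp(q) + q)) + (r(opp(opp(p)) + (q + opp(q)), opp(opp(opp(opp(k)))), q) + q))
  Push opp inside:  distribute opp over + and collapse double opp
  Collect:  q + r(p, k, q)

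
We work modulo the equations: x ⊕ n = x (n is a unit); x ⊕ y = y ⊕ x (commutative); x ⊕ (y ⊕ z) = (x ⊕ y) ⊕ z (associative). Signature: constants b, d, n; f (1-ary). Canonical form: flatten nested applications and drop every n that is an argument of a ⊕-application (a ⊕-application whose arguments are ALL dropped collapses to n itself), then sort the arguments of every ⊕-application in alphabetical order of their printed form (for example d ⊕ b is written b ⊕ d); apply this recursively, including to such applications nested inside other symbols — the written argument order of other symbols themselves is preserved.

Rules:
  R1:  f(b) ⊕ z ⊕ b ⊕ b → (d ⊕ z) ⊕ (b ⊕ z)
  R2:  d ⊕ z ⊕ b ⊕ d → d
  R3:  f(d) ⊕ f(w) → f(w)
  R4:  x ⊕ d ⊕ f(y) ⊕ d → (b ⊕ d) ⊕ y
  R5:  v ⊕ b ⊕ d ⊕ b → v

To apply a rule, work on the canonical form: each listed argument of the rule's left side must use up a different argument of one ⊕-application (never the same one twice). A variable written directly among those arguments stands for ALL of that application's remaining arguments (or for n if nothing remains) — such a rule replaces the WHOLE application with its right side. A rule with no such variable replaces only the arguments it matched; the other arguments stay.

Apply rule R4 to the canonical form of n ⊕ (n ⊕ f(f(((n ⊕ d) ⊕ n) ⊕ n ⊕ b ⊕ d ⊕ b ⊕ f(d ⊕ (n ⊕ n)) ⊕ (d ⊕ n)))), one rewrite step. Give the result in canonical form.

Canonical form:  f(f(b ⊕ b ⊕ d ⊕ d ⊕ d ⊕ f(d)))
Match R4:  consume d, d, f(d);  x := b ⊕ b ⊕ d, y := d
The variable takes the whole remainder — replace the entire application.
New term:  f(f(b ⊕ d ⊕ d))

Answer: f(f(b ⊕ d ⊕ d))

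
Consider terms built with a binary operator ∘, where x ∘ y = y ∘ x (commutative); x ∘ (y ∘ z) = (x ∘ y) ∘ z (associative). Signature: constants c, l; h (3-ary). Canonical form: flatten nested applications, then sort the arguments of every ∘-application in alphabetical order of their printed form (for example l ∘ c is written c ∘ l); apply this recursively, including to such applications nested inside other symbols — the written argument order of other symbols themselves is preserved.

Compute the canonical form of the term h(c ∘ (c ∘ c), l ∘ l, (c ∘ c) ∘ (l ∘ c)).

Focus inside:  (c ∘ c) ∘ (l ∘ c)
Merge nested applications:  c ∘ c ∘ l ∘ c
Order the arguments:  c ∘ c ∘ c ∘ l
Rebuild:  h(c ∘ c ∘ c, l ∘ l, c ∘ c ∘ c ∘ l)

Answer: h(c ∘ c ∘ c, l ∘ l, c ∘ c ∘ c ∘ l)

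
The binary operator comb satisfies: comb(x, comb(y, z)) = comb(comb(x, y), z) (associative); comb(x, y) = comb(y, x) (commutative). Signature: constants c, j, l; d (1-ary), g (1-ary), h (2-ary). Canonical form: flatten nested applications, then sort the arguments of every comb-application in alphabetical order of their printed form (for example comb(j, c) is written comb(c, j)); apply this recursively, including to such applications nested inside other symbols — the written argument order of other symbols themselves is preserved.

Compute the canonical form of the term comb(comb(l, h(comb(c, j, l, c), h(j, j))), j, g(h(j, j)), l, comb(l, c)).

Answer: comb(c, g(h(j, j)), h(comb(c, c, j, l), h(j, j)), j, l, l, l)

Derivation:
Merge nested applications:  comb(l, h(comb(c, j, l, c), h(j, j)), j, g(h(j, j)), l, l, c)
Simplify inside:  h(comb(c, j, l, c), h(j, j))  →  h(comb(c, c, j, l), h(j, j))
Sort:  comb(c, g(h(j, j)), h(comb(c, c, j, l), h(j, j)), j, l, l, l)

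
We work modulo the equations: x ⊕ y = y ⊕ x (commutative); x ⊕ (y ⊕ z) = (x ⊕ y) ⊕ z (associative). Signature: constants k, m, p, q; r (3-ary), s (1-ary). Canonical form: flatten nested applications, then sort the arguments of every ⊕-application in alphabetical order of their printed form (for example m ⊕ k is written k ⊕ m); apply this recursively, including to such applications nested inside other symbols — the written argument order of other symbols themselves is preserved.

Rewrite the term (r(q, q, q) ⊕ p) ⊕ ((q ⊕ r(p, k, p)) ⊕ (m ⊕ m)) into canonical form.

Answer: m ⊕ m ⊕ p ⊕ q ⊕ r(p, k, p) ⊕ r(q, q, q)

Derivation:
Un-nest:  r(q, q, q) ⊕ p ⊕ q ⊕ r(p, k, p) ⊕ m ⊕ m
Sort arguments:  m ⊕ m ⊕ p ⊕ q ⊕ r(p, k, p) ⊕ r(q, q, q)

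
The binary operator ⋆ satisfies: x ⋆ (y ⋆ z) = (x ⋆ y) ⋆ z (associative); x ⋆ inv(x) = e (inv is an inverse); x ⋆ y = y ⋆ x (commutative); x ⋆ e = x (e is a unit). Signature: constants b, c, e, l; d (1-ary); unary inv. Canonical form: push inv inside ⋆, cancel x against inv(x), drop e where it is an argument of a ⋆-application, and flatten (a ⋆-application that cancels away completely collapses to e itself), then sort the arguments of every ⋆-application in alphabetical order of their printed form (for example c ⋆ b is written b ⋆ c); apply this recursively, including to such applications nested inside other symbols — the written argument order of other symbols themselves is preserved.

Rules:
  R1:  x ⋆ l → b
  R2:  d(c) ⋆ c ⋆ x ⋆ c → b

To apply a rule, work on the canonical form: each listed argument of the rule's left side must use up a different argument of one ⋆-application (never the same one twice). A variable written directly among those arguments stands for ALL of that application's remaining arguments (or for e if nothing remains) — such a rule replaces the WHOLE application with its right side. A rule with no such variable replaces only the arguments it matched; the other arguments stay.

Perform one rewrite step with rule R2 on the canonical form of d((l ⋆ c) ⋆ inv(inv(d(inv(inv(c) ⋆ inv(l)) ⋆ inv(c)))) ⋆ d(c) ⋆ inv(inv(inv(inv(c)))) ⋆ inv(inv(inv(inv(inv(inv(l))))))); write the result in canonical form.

Answer: d(b)

Derivation:
Canonical form:  d(c ⋆ c ⋆ d(c) ⋆ d(l) ⋆ l ⋆ l)
R2 matches:  uses c, c, d(c);  x := d(l) ⋆ l ⋆ l
The extension variable absorbs all remaining arguments, so the whole application is rewritten.
Result:  d(b)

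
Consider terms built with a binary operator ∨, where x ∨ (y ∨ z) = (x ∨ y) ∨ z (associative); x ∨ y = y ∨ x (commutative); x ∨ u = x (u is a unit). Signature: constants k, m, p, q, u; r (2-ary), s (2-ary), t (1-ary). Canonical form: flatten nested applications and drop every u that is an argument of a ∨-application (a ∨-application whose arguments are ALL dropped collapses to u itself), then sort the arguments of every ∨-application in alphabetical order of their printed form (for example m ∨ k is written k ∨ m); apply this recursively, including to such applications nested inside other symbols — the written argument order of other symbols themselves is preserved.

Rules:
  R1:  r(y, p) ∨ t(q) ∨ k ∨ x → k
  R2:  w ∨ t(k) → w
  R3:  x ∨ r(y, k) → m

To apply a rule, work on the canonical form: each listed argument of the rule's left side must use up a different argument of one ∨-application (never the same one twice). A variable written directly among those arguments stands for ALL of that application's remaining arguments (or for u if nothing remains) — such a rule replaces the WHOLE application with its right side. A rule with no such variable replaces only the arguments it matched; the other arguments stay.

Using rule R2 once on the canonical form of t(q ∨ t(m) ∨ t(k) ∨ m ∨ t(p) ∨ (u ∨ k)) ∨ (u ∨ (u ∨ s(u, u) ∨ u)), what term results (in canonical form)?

Answer: s(u, u) ∨ t(k ∨ m ∨ q ∨ t(m) ∨ t(p))

Derivation:
Canonical form:  s(u, u) ∨ t(k ∨ m ∨ q ∨ t(k) ∨ t(m) ∨ t(p))
Apply R2:  consuming t(k);  w := k ∨ m ∨ q ∨ t(m) ∨ t(p)
The variable takes the whole remainder — replace the entire application.
Giving:  s(u, u) ∨ t(k ∨ m ∨ q ∨ t(m) ∨ t(p))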